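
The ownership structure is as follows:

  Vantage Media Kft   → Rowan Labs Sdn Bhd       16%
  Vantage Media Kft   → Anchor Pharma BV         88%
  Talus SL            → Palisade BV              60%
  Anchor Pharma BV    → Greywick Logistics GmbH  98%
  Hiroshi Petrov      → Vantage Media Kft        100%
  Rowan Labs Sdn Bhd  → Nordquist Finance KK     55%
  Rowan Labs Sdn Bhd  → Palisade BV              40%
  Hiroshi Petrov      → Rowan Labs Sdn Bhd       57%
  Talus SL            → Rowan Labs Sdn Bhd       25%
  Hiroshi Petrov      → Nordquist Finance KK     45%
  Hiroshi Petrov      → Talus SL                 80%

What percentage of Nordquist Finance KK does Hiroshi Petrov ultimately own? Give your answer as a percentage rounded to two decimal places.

Hiroshi reaches Nordquist along 4 paths.
Via Rowan: 57% × 55% = 31.35%.
Via Talus → Rowan: 80% × 25% × 55% = 11%.
Via Vantage → Rowan: 100% × 16% × 55% = 8.8%.
Direct stake: 45% = 45%.
Total: 31.35% + 11% + 8.8% + 45% = 96.15%.

96.15%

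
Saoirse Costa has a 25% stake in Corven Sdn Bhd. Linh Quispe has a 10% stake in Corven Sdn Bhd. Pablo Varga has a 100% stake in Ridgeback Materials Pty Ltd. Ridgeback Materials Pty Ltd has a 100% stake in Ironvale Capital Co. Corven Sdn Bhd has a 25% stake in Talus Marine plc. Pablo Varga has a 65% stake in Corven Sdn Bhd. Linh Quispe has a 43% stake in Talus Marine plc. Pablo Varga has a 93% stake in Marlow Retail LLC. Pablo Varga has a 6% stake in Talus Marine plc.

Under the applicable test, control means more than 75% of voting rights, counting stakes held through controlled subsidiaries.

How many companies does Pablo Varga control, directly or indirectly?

3

Pablo holds 100% of Ridgeback, so Pablo controls Ridgeback.
Pablo holds 93% of Marlow, so Pablo controls Marlow.
Ridgeback holds 100% of Ironvale, so Pablo controls Ironvale.
No other company's threshold is met.
Pablo controls 3 companies.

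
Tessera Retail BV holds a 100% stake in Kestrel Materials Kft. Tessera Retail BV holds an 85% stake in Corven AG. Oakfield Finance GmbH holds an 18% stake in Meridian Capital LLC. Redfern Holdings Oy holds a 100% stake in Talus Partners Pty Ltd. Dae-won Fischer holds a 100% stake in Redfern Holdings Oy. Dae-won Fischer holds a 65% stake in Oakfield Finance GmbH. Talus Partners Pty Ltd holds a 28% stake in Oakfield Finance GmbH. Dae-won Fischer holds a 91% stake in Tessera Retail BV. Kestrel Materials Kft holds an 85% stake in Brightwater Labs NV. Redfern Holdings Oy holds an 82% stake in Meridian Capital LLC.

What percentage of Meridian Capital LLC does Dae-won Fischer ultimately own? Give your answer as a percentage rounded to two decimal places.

Dae-won reaches Meridian along 3 paths.
Via Redfern: 100% × 82% = 82%.
Via Oakfield: 65% × 18% = 11.7%.
Via Redfern → Talus → Oakfield: 100% × 100% × 28% × 18% = 5.04%.
Total: 82% + 11.7% + 5.04% = 98.74%.

98.74%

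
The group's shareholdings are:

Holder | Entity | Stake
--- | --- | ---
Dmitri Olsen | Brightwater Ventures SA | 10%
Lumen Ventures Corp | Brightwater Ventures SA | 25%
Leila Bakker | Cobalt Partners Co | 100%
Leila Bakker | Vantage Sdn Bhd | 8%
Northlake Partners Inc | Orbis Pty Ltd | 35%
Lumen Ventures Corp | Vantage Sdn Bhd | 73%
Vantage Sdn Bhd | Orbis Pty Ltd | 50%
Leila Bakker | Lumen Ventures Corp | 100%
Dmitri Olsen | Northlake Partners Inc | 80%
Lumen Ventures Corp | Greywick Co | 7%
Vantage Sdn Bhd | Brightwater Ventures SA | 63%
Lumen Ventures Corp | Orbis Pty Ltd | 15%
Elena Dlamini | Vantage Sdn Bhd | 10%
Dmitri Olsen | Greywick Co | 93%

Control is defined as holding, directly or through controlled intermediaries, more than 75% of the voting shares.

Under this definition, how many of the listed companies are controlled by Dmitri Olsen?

Dmitri holds 80% of Northlake, so Dmitri controls Northlake.
Dmitri holds 93% of Greywick, so Dmitri controls Greywick.
No other company's threshold is met.
Dmitri controls 2 companies.

2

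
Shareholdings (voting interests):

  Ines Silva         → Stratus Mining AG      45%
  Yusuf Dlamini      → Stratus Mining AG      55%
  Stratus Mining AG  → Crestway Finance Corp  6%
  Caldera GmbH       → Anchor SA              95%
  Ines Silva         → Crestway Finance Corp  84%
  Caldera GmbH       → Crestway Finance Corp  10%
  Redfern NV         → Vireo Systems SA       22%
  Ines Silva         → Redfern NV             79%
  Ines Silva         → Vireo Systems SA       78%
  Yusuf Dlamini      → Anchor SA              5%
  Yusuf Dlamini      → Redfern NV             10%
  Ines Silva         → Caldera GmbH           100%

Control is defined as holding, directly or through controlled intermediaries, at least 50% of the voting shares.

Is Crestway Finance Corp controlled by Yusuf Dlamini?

No

Yusuf holds 55% of Stratus, so Yusuf controls Stratus.
In Crestway, Yusuf's side holds only 6%, not ≥ 50%.
So Yusuf does not control Crestway.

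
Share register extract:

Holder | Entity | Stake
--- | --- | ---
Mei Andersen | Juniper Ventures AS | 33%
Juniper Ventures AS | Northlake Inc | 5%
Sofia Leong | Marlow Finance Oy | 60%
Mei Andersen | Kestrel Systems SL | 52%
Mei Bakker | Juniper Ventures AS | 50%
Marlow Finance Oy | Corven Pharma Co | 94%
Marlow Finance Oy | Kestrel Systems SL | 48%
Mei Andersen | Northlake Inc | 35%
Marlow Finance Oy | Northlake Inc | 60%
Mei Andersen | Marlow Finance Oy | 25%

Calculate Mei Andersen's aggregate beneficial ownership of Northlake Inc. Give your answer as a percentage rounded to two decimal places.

51.65%

Mei Andersen reaches Northlake along 3 paths.
Direct stake: 35% = 35%.
Via Juniper: 33% × 5% = 1.65%.
Via Marlow: 25% × 60% = 15%.
Total: 35% + 1.65% + 15% = 51.65%.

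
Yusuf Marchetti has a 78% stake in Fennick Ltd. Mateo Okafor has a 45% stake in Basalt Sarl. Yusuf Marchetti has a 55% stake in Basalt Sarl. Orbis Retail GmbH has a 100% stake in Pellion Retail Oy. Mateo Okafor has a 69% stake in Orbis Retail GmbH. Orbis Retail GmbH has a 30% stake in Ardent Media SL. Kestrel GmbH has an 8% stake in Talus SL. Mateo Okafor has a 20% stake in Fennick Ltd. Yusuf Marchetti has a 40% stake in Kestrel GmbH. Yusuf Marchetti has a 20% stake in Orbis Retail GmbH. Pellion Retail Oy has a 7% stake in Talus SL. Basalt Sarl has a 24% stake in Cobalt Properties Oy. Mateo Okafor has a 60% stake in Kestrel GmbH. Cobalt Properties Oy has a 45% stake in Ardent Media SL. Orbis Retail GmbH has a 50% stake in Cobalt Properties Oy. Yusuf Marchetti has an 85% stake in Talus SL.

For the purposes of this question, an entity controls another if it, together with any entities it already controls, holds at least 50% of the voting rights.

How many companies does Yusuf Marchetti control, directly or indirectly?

3

Yusuf holds 55% of Basalt, so Yusuf controls Basalt.
Yusuf holds 78% of Fennick, so Yusuf controls Fennick.
Yusuf holds 85% of Talus, so Yusuf controls Talus.
No other company's threshold is met.
Yusuf controls 3 companies.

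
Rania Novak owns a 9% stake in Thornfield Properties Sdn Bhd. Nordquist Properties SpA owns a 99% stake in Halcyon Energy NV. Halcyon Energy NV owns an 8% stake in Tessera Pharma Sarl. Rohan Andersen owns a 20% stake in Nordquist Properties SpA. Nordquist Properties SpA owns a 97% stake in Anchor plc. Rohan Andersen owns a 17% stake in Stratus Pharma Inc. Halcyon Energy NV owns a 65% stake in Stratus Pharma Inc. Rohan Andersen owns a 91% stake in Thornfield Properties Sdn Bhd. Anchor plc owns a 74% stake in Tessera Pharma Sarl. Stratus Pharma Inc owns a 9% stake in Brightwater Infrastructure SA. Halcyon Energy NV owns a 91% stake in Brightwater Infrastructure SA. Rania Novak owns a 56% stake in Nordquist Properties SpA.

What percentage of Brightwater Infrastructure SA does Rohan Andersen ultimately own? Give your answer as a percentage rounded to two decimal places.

Rohan reaches Brightwater along 3 paths.
Via Nordquist → Halcyon: 20% × 99% × 91% = 18.018%.
Via Nordquist → Halcyon → Stratus: 20% × 99% × 65% × 9% = 1.1583%.
Via Stratus: 17% × 9% = 1.53%.
Total: 18.018% + 1.1583% + 1.53% = 20.7063%.
Rounded: 20.71%.

20.71%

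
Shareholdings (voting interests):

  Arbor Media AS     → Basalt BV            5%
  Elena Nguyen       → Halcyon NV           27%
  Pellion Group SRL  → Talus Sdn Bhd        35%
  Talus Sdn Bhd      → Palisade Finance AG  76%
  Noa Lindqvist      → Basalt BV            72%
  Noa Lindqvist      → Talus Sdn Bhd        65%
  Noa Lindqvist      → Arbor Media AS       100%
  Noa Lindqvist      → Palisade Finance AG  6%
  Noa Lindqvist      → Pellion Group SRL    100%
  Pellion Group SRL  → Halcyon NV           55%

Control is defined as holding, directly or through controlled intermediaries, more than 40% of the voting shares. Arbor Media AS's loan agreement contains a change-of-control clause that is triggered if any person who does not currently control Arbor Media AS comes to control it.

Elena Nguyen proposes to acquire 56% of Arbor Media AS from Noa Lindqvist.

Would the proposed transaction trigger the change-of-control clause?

The purchase adds only to Elena's holdings (Noa's stake shrinks), so Elena is the only person who could newly come to control Arbor.
Elena's largest direct stake is 27% in Halcyon, which does not meet the threshold, so Elena controls no company.
Neither Elena nor any entity Elena controls holds any voting interest in Arbor.
So before the transaction, Elena does not control Arbor.
After the purchase, Elena holds 56% of Arbor directly, and Noa's stake falls to 44%.
Elena holds 56% of Arbor, so Elena controls Arbor.
Elena did not control Arbor before and does after, so the clause is triggered.

Yes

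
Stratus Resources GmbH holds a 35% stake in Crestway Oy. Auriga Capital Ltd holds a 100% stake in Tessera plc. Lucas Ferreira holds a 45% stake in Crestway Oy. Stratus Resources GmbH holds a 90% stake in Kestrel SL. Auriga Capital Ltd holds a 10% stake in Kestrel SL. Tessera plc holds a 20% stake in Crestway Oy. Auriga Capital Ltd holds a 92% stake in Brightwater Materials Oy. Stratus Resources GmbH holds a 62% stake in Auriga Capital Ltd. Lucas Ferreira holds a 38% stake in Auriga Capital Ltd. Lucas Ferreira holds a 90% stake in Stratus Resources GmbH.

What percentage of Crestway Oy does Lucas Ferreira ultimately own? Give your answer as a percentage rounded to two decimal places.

95.26%

Lucas reaches Crestway along 4 paths.
Via Stratus → Auriga → Tessera: 90% × 62% × 100% × 20% = 11.16%.
Via Auriga → Tessera: 38% × 100% × 20% = 7.6%.
Via Stratus: 90% × 35% = 31.5%.
Direct stake: 45% = 45%.
Total: 11.16% + 7.6% + 31.5% + 45% = 95.26%.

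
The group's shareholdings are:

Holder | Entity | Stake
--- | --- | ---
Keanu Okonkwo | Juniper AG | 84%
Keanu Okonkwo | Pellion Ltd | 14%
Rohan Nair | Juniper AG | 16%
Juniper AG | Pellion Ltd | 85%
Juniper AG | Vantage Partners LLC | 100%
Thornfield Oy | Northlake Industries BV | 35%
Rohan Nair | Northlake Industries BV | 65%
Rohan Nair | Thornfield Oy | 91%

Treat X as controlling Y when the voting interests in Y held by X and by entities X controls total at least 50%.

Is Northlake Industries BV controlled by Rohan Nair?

Yes

Rohan holds 91% of Thornfield, so Rohan controls Thornfield.
Rohan and Thornfield together hold 65% + 35% = 100% of Northlake, so Rohan controls Northlake.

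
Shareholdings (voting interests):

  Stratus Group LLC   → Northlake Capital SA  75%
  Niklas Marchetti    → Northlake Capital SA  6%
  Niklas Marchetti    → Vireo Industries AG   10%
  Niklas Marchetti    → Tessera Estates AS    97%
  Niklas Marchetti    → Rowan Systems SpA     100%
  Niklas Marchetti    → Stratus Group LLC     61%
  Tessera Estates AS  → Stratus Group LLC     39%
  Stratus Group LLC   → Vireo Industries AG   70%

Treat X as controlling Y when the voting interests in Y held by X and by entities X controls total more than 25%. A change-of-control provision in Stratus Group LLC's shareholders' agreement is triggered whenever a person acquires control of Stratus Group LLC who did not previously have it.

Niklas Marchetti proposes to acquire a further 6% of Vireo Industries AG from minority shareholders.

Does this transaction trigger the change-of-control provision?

No

The purchase changes only Niklas's holdings, so Niklas is the only person who could newly come to control Stratus.
Niklas holds 97% of Tessera, so Niklas controls Tessera.
Tessera and Niklas together hold 39% + 61% = 100% of Stratus, so Niklas controls Stratus.
So Niklas already controls Stratus before the transaction.
After the purchase, Niklas's direct stake in Vireo rises to 10% + 6% = 16%.
Niklas controlled Stratus already, so this is not a new person acquiring control; every other person's position is unchanged or reduced.
No new person acquires control, so the clause is not triggered.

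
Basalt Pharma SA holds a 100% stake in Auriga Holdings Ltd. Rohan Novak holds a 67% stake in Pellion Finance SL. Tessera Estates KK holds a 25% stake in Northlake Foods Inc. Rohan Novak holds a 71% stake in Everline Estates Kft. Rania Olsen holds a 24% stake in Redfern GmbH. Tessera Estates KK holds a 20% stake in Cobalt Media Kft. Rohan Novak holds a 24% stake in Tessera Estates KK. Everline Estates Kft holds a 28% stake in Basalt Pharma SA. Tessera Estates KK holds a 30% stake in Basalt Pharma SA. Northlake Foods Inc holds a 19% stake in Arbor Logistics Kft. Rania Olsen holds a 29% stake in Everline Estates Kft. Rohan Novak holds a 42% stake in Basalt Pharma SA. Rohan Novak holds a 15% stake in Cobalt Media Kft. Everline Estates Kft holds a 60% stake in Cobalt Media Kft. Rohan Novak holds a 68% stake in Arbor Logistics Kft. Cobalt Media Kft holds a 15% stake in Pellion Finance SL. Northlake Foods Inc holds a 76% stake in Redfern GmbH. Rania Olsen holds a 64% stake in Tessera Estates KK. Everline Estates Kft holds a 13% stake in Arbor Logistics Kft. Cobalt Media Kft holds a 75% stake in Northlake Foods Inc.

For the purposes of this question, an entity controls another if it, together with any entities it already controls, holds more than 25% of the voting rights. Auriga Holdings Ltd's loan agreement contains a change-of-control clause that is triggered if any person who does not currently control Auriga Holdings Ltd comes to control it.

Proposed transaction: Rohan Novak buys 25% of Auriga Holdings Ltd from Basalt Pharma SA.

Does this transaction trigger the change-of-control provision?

No

The purchase adds only to Rohan's holdings (Basalt's stake shrinks), so Rohan is the only person who could newly come to control Auriga.
Rohan holds 71% of Everline, so Rohan controls Everline.
Everline and Rohan together hold 28% + 42% = 70% of Basalt, so Rohan controls Basalt.
Basalt holds 100% of Auriga, so Rohan controls Auriga.
So Rohan already controls Auriga before the transaction.
After the purchase, Rohan holds 25% of Auriga directly, and Basalt's stake falls to 75%.
Rohan controlled Auriga already, so this is not a new person acquiring control; every other person's position is unchanged or reduced.
No new person acquires control, so the clause is not triggered.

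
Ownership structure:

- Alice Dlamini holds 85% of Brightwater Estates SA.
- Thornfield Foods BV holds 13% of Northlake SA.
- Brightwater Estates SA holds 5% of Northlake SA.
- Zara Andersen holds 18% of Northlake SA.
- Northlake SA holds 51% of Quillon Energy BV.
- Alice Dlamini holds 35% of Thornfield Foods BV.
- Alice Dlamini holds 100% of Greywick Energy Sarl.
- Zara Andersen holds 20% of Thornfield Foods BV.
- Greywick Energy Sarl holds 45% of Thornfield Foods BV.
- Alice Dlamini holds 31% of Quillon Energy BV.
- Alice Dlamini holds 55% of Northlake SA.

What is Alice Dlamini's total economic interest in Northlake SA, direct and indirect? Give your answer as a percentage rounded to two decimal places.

Alice reaches Northlake along 4 paths.
Direct stake: 55% = 55%.
Via Thornfield: 35% × 13% = 4.55%.
Via Greywick → Thornfield: 100% × 45% × 13% = 5.85%.
Via Brightwater: 85% × 5% = 4.25%.
Total: 55% + 4.55% + 5.85% + 4.25% = 69.65%.

69.65%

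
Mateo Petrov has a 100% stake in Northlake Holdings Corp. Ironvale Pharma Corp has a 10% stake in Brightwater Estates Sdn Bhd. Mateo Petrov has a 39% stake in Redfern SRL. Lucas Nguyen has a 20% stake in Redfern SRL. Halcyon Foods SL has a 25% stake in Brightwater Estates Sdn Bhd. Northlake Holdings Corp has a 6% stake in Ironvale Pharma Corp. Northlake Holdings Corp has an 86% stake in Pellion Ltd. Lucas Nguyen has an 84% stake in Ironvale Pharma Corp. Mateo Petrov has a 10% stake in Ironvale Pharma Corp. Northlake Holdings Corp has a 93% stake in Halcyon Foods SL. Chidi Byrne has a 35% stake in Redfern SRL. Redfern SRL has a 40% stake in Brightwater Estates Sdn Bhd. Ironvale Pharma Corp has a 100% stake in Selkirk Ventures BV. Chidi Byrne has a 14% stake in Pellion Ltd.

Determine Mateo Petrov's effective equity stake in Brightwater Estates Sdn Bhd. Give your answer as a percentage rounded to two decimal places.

Mateo reaches Brightwater along 4 paths.
Via Northlake → Ironvale: 100% × 6% × 10% = 0.6%.
Via Ironvale: 10% × 10% = 1%.
Via Northlake → Halcyon: 100% × 93% × 25% = 23.25%.
Via Redfern: 39% × 40% = 15.6%.
Total: 0.6% + 1% + 23.25% + 15.6% = 40.45%.

40.45%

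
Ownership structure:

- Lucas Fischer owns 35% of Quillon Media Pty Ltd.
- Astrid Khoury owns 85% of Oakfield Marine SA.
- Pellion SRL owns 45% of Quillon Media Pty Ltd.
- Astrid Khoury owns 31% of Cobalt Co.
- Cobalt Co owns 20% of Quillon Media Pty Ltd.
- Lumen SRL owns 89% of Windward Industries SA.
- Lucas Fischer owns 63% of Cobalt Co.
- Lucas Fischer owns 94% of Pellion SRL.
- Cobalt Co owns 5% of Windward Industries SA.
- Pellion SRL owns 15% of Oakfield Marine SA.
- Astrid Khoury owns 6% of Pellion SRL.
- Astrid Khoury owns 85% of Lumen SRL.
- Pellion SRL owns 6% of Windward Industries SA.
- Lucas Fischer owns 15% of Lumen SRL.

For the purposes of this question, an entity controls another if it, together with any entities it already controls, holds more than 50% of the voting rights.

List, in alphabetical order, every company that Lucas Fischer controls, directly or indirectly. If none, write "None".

Cobalt Co, Pellion SRL, Quillon Media Pty Ltd

Lucas holds 94% of Pellion, so Lucas controls Pellion.
Lucas holds 63% of Cobalt, so Lucas controls Cobalt.
Pellion and Lucas and Cobalt together hold 45% + 35% + 20% = 100% of Quillon, so Lucas controls Quillon.
No other company's threshold is met.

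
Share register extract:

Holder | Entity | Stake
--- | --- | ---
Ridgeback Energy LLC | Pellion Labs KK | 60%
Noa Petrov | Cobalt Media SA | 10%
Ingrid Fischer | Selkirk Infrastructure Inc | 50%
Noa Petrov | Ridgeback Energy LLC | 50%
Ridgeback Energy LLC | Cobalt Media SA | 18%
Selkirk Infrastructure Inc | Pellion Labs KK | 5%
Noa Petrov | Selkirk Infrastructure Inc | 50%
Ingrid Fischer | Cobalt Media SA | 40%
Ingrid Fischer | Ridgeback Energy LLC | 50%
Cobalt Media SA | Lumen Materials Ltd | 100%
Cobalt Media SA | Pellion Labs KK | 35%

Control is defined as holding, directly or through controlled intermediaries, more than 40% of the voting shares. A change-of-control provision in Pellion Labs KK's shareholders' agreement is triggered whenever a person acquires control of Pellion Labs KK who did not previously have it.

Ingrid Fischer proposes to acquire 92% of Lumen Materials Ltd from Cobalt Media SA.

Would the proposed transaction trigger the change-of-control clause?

The purchase adds only to Ingrid's holdings (Cobalt's stake shrinks), so Ingrid is the only person who could newly come to control Pellion.
Ingrid holds 50% of Ridgeback, so Ingrid controls Ridgeback.
Ridgeback and Ingrid together hold 18% + 40% = 58% of Cobalt, so Ingrid controls Cobalt.
Ingrid holds 50% of Selkirk, so Ingrid controls Selkirk.
Selkirk and Ridgeback and Cobalt together hold 5% + 60% + 35% = 100% of Pellion, so Ingrid controls Pellion.
So Ingrid already controls Pellion before the transaction.
After the purchase, Ingrid holds 92% of Lumen directly, and Cobalt's stake falls to 8%.
Ingrid controlled Pellion already, so this is not a new person acquiring control; every other person's position is unchanged or reduced.
No new person acquires control, so the clause is not triggered.

No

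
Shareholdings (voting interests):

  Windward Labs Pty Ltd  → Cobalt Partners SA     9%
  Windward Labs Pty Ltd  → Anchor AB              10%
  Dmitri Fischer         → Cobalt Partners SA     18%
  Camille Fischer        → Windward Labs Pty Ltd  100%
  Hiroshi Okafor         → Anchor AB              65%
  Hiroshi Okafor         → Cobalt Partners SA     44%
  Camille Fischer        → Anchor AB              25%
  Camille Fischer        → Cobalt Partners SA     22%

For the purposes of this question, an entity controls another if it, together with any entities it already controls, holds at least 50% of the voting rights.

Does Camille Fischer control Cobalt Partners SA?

No

Camille holds 100% of Windward, so Camille controls Windward.
In Cobalt, Camille's side holds only 9% + 22% = 31%, not ≥ 50%.
So Camille does not control Cobalt.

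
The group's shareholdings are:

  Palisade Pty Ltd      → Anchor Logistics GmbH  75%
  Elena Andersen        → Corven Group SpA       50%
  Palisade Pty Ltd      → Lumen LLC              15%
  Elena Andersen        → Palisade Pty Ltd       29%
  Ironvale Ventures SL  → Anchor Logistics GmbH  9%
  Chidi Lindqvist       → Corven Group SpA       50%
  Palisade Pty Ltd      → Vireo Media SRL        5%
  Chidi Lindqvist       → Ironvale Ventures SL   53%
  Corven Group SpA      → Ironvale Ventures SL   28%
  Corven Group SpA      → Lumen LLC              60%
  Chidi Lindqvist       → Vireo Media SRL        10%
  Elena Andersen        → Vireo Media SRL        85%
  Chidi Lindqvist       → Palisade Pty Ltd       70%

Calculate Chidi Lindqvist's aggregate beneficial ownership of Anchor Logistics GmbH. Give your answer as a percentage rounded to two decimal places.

58.53%

Chidi reaches Anchor along 3 paths.
Via Ironvale: 53% × 9% = 4.77%.
Via Corven → Ironvale: 50% × 28% × 9% = 1.26%.
Via Palisade: 70% × 75% = 52.5%.
Total: 4.77% + 1.26% + 52.5% = 58.53%.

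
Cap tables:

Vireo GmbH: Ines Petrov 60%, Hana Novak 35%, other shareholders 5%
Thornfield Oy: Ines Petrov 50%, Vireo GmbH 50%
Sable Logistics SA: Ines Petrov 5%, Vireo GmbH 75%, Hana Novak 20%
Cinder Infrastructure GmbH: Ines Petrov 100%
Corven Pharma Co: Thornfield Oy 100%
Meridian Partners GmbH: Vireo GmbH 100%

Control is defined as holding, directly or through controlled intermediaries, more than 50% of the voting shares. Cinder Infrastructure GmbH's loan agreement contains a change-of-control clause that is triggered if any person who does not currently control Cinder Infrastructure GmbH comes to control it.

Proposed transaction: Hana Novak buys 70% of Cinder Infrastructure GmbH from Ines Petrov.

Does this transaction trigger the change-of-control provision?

Yes

The purchase adds only to Hana's holdings (Ines's stake shrinks), so Hana is the only person who could newly come to control Cinder.
Hana's largest direct stake is 35% in Vireo, which does not meet the threshold, so Hana controls no company.
Neither Hana nor any entity Hana controls holds any voting interest in Cinder.
So before the transaction, Hana does not control Cinder.
After the purchase, Hana holds 70% of Cinder directly, and Ines's stake falls to 30%.
Hana holds 70% of Cinder, so Hana controls Cinder.
Hana did not control Cinder before and does after, so the clause is triggered.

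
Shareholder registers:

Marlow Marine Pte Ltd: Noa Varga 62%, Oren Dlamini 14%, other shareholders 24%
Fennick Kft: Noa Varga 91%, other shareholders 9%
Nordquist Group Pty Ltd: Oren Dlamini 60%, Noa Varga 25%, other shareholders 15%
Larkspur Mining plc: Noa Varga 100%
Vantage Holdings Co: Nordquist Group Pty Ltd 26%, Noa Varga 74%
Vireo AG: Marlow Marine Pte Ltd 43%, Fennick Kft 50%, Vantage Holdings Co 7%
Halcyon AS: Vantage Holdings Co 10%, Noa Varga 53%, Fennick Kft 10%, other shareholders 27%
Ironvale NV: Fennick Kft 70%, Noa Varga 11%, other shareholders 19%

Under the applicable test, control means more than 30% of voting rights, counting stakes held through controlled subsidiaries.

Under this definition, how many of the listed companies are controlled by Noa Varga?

Noa holds 62% of Marlow, so Noa controls Marlow.
Noa holds 91% of Fennick, so Noa controls Fennick.
Noa holds 100% of Larkspur, so Noa controls Larkspur.
Noa holds 74% of Vantage, so Noa controls Vantage.
Marlow and Fennick and Vantage together hold 43% + 50% + 7% = 100% of Vireo, so Noa controls Vireo.
Vantage and Noa and Fennick together hold 10% + 53% + 10% = 73% of Halcyon, so Noa controls Halcyon.
Fennick and Noa together hold 70% + 11% = 81% of Ironvale, so Noa controls Ironvale.
No other company's threshold is met.
Noa controls 7 companies.

7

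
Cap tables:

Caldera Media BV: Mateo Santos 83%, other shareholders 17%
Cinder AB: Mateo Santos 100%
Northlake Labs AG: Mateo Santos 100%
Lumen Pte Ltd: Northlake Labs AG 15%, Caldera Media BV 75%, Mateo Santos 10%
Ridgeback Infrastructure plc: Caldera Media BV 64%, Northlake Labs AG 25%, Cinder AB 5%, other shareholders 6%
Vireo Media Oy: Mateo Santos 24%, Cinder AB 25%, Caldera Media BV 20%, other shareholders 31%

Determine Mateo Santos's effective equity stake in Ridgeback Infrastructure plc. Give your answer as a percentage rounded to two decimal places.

Mateo reaches Ridgeback along 3 paths.
Via Caldera: 83% × 64% = 53.12%.
Via Northlake: 100% × 25% = 25%.
Via Cinder: 100% × 5% = 5%.
Total: 53.12% + 25% + 5% = 83.12%.

83.12%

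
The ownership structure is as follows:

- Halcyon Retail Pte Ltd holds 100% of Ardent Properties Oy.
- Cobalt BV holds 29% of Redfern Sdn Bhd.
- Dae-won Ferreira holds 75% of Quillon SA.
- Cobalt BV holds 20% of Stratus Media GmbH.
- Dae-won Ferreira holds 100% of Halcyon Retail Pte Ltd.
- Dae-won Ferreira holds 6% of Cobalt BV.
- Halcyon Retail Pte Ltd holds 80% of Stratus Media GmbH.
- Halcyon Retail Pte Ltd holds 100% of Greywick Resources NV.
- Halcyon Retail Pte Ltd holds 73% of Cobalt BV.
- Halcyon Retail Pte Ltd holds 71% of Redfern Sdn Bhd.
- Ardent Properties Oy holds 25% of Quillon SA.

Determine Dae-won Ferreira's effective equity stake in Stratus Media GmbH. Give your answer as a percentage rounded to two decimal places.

95.80%

Dae-won reaches Stratus along 3 paths.
Via Halcyon: 100% × 80% = 80%.
Via Halcyon → Cobalt: 100% × 73% × 20% = 14.6%.
Via Cobalt: 6% × 20% = 1.2%.
Total: 80% + 14.6% + 1.2% = 95.8%.
Rounded: 95.80%.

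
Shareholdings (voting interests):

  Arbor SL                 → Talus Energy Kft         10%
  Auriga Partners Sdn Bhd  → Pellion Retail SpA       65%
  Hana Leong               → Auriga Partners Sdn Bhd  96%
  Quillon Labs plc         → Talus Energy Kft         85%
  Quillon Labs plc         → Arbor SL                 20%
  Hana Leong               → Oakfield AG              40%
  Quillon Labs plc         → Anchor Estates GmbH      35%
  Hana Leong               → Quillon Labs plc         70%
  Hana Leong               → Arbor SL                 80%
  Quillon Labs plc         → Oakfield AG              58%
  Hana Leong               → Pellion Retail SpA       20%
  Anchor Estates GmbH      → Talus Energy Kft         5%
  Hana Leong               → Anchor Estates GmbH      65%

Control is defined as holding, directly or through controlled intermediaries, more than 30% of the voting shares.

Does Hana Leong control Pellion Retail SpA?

Hana holds 96% of Auriga, so Hana controls Auriga.
Auriga and Hana together hold 65% + 20% = 85% of Pellion, so Hana controls Pellion.

Yes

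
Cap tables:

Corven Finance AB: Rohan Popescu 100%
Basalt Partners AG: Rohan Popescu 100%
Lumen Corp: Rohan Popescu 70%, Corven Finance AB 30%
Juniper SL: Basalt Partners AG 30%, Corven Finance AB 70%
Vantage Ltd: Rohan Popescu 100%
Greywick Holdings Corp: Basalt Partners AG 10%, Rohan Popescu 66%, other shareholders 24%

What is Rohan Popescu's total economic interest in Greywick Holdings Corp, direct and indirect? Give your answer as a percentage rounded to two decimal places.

76.00%

Rohan reaches Greywick along 2 paths.
Via Basalt: 100% × 10% = 10%.
Direct stake: 66% = 66%.
Total: 10% + 66% = 76%.
Rounded: 76.00%.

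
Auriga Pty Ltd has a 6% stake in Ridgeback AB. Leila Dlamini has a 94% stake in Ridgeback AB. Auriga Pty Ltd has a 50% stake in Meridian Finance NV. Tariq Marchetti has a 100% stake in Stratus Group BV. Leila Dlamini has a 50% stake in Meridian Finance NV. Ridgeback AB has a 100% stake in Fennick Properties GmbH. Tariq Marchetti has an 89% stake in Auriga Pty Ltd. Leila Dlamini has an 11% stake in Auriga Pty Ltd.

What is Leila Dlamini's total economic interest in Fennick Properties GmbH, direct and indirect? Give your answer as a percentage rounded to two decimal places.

Leila reaches Fennick along 2 paths.
Via Auriga → Ridgeback: 11% × 6% × 100% = 0.66%.
Via Ridgeback: 94% × 100% = 94%.
Total: 0.66% + 94% = 94.66%.

94.66%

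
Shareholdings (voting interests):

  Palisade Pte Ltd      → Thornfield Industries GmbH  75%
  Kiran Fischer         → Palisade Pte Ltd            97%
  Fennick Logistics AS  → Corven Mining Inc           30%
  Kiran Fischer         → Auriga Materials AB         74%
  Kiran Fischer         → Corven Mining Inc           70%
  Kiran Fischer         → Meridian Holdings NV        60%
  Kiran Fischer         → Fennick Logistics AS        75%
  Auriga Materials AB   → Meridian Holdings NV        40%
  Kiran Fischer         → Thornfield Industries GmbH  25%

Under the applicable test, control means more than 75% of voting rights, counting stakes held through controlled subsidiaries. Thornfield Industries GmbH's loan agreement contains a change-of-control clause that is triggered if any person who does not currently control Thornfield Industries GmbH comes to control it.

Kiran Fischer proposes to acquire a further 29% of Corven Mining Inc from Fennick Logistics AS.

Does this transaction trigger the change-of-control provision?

The purchase adds only to Kiran's holdings (Fennick's stake shrinks), so Kiran is the only person who could newly come to control Thornfield.
Kiran holds 97% of Palisade, so Kiran controls Palisade.
Palisade and Kiran together hold 75% + 25% = 100% of Thornfield, so Kiran controls Thornfield.
So Kiran already controls Thornfield before the transaction.
After the purchase, Kiran's direct stake in Corven rises to 70% + 29% = 99%, and Fennick's stake falls to 1%.
Kiran controlled Thornfield already, so this is not a new person acquiring control; every other person's position is unchanged or reduced.
No new person acquires control, so the clause is not triggered.

No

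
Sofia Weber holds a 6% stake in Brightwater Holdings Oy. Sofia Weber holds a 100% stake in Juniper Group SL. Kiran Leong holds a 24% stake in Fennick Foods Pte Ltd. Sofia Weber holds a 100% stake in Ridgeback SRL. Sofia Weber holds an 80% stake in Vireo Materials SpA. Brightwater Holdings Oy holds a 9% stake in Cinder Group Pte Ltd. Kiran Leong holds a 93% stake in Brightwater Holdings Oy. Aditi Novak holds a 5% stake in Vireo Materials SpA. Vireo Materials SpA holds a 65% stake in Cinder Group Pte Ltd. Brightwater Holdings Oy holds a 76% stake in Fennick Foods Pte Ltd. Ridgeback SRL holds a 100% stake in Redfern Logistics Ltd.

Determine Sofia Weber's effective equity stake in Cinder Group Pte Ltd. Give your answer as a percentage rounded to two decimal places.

52.54%

Sofia reaches Cinder along 2 paths.
Via Brightwater: 6% × 9% = 0.54%.
Via Vireo: 80% × 65% = 52%.
Total: 0.54% + 52% = 52.54%.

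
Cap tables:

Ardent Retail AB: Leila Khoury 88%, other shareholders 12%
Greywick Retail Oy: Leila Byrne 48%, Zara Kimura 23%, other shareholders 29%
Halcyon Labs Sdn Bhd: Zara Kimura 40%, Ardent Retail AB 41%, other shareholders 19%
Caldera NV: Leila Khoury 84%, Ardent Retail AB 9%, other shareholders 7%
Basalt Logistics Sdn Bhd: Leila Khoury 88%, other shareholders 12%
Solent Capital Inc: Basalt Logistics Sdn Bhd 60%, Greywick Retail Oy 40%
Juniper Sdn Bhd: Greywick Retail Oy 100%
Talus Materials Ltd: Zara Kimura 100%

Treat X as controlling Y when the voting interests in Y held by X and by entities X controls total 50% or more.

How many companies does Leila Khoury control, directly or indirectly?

4

Leila Khoury holds 88% of Ardent, so Leila Khoury controls Ardent.
Leila Khoury and Ardent together hold 84% + 9% = 93% of Caldera, so Leila Khoury controls Caldera.
Leila Khoury holds 88% of Basalt, so Leila Khoury controls Basalt.
Basalt holds 60% of Solent, so Leila Khoury controls Solent.
No other company's threshold is met.
Leila Khoury controls 4 companies.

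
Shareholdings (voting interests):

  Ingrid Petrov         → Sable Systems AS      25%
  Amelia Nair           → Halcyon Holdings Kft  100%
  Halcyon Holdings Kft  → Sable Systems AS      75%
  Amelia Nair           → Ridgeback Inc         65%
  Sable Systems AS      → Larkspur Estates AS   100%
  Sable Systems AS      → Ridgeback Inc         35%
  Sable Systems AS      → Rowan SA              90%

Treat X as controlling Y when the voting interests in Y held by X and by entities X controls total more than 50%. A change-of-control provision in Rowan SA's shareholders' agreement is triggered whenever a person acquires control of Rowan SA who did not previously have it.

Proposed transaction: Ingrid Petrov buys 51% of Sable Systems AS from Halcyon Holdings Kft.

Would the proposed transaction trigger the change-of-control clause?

The purchase adds only to Ingrid's holdings (Halcyon's stake shrinks), so Ingrid is the only person who could newly come to control Rowan.
Ingrid's largest direct stake is 25% in Sable, which does not meet the threshold, so Ingrid controls no company.
Neither Ingrid nor any entity Ingrid controls holds any voting interest in Rowan.
So before the transaction, Ingrid does not control Rowan.
After the purchase, Ingrid's direct stake in Sable rises to 25% + 51% = 76%, and Halcyon's stake falls to 24%.
Ingrid holds 76% of Sable, so Ingrid controls Sable.
Sable holds 90% of Rowan, so Ingrid controls Rowan.
Ingrid did not control Rowan before and does after, so the clause is triggered.

Yes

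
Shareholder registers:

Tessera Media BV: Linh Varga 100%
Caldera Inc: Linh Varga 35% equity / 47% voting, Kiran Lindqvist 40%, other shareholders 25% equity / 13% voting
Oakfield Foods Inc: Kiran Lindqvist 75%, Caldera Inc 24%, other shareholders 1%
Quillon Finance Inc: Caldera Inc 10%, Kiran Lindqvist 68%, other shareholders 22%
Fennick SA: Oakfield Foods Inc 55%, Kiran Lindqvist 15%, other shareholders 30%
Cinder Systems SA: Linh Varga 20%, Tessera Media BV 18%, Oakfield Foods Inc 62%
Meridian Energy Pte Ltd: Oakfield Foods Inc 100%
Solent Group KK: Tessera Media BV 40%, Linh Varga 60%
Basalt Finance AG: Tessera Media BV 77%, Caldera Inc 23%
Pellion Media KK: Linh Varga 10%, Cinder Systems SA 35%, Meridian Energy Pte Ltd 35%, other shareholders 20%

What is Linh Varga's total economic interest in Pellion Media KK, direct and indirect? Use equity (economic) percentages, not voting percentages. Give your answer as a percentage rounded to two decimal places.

28.06%

Linh reaches Pellion along 5 paths.
Direct stake: 10% = 10%.
Via Cinder: 20% × 35% = 7%.
Via Tessera → Cinder: 100% × 18% × 35% = 6.3%.
Via Caldera → Oakfield → Cinder: 35% × 24% × 62% × 35% = 1.8228%.
Via Caldera → Oakfield → Meridian: 35% × 24% × 100% × 35% = 2.94%.
Total: 10% + 7% + 6.3% + 1.8228% + 2.94% = 28.0628%.
Rounded: 28.06%.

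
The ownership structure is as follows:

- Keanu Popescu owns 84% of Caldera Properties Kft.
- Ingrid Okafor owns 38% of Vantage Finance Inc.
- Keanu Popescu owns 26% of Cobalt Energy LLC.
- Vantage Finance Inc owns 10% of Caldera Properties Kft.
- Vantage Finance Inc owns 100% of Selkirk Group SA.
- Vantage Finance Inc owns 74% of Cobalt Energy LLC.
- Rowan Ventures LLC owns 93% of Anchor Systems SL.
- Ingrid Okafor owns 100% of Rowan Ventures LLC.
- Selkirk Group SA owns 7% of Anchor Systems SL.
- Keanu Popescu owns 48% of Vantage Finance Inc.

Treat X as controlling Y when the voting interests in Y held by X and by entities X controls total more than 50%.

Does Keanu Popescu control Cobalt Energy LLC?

Keanu holds 84% of Caldera, so Keanu controls Caldera.
In Cobalt, Keanu's side holds only 26%, not > 50%.
So Keanu does not control Cobalt.

No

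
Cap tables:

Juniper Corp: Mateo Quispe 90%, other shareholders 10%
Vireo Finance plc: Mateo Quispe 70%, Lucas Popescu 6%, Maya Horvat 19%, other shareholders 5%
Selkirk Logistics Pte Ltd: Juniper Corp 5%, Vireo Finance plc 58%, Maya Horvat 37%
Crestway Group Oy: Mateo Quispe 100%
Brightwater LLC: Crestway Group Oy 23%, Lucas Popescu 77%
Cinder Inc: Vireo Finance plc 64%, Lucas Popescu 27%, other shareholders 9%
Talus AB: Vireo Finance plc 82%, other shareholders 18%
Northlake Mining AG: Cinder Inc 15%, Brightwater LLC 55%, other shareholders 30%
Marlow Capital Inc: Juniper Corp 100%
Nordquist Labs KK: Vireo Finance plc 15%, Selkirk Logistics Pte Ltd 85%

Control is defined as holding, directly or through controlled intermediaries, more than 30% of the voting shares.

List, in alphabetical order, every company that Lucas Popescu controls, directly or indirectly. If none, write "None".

Brightwater LLC, Northlake Mining AG

Lucas holds 77% of Brightwater, so Lucas controls Brightwater.
Brightwater holds 55% of Northlake, so Lucas controls Northlake.
No other company's threshold is met.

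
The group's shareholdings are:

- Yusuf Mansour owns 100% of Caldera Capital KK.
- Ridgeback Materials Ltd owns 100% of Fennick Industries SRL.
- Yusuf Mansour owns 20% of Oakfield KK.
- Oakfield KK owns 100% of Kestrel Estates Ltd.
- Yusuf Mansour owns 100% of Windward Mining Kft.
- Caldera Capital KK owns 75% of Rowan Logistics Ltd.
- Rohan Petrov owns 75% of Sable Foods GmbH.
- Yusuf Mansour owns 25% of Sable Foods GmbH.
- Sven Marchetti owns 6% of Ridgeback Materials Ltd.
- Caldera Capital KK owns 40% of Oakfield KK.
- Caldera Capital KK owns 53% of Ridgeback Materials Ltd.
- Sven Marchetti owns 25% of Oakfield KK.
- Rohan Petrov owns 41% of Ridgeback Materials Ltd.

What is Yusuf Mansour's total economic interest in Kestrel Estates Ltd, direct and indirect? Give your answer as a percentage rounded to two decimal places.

Yusuf reaches Kestrel along 2 paths.
Via Caldera → Oakfield: 100% × 40% × 100% = 40%.
Via Oakfield: 20% × 100% = 20%.
Total: 40% + 20% = 60%.
Rounded: 60.00%.

60.00%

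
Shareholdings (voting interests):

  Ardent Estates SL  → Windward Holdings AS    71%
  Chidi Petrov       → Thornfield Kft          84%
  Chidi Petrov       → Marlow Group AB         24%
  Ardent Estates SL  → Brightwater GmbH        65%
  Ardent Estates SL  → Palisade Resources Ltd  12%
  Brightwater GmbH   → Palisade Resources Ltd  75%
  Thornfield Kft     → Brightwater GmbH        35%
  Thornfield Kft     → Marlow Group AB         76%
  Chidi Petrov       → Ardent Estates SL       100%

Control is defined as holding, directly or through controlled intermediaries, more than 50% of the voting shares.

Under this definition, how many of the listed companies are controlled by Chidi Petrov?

Chidi holds 100% of Ardent, so Chidi controls Ardent.
Chidi holds 84% of Thornfield, so Chidi controls Thornfield.
Ardent and Thornfield together hold 65% + 35% = 100% of Brightwater, so Chidi controls Brightwater.
Ardent holds 71% of Windward, so Chidi controls Windward.
Chidi and Thornfield together hold 24% + 76% = 100% of Marlow, so Chidi controls Marlow.
Ardent and Brightwater together hold 12% + 75% = 87% of Palisade, so Chidi controls Palisade.
Chidi controls 6 companies.

6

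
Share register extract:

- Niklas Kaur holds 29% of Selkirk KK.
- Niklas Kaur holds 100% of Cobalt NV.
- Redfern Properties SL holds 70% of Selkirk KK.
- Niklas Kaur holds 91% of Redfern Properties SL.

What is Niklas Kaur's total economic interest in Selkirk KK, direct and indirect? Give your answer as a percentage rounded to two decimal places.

92.70%

Niklas reaches Selkirk along 2 paths.
Via Redfern: 91% × 70% = 63.7%.
Direct stake: 29% = 29%.
Total: 63.7% + 29% = 92.7%.
Rounded: 92.70%.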